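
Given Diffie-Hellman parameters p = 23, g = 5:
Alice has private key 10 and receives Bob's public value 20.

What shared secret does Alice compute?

Step 1: s = B^a mod p = 20^10 mod 23.
  20^1 mod 23 = 20
  20^2 mod 23 = (20 * 20) mod 23 = 9
  20^3 mod 23 = (9 * 20) mod 23 = 19
  20^4 mod 23 = (19 * 20) mod 23 = 12
  20^5 mod 23 = (12 * 20) mod 23 = 10
  20^6 mod 23 = (10 * 20) mod 23 = 16
  20^7 mod 23 = (16 * 20) mod 23 = 21
  20^8 mod 23 = (21 * 20) mod 23 = 6
  20^9 mod 23 = (6 * 20) mod 23 = 5
  20^10 mod 23 = (5 * 20) mod 23 = 8
Result: shared secret = 8.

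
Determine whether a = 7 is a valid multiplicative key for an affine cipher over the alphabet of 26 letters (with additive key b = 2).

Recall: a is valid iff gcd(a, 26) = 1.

Step 1: Compute gcd(7, 26).
Step 2: gcd(7, 26) = 1.
Since gcd = 1, 7 is coprime with 26, so it is a valid key.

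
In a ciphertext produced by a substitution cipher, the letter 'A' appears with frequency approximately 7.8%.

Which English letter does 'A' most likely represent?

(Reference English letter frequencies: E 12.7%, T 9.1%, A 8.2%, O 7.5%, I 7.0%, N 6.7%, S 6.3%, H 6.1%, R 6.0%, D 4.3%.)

Step 1: The observed frequency is 7.8%.
Step 2: Compare with English frequencies:
  E: 12.7% (difference: 4.9%)
  T: 9.1% (difference: 1.3%)
  A: 8.2% (difference: 0.4%)
  O: 7.5% (difference: 0.3%) <-- closest
  I: 7.0% (difference: 0.8%)
  N: 6.7% (difference: 1.1%)
  S: 6.3% (difference: 1.5%)
  H: 6.1% (difference: 1.7%)
  R: 6.0% (difference: 1.8%)
  D: 4.3% (difference: 3.5%)
Step 3: 'A' most likely represents 'O' (frequency 7.5%).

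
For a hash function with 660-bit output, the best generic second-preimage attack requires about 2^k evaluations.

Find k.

Step 1: The hash has a 660-bit output.
Step 2: Second-preimage resistance means: given a specific input x, it should be infeasible to find a different y with h(y) = h(x).
With a 660-bit output, a generic search for a second preimage costs about 2^660 evaluations (each trial matches the fixed target with probability 2^-660).
Step 3: Security level = 660 bits.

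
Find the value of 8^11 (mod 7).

Step 1: Compute 8^11 mod 7 step by step, reducing modulo 7 at each step.
  8^1 mod 7 = 1
  8^2 mod 7 = (1 * 8) mod 7 = 1
  8^3 mod 7 = (1 * 8) mod 7 = 1
  8^4 mod 7 = (1 * 8) mod 7 = 1
  8^5 mod 7 = (1 * 8) mod 7 = 1
  8^6 mod 7 = (1 * 8) mod 7 = 1
  8^7 mod 7 = (1 * 8) mod 7 = 1
  8^8 mod 7 = (1 * 8) mod 7 = 1
  8^9 mod 7 = (1 * 8) mod 7 = 1
  8^10 mod 7 = (1 * 8) mod 7 = 1
  8^11 mod 7 = (1 * 8) mod 7 = 1
Step 2: Result = 1.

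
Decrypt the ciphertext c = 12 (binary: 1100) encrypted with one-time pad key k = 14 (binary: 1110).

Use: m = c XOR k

Step 1: XOR ciphertext with key:
  Ciphertext: 1100
  Key:        1110
  XOR:        0010
Step 2: Plaintext = 0010 = 2 in decimal.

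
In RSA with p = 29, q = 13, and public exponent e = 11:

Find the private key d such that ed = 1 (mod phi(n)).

Step 1: n = 29 * 13 = 377.
Step 2: phi(n) = 28 * 12 = 336.
Step 3: Find d such that 11 * d = 1 (mod 336).
Step 4: d = 11^(-1) mod 336 = 275.
Verification: 11 * 275 = 3025 = 9 * 336 + 1.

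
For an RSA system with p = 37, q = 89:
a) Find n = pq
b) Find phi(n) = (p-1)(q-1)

Step 1: n = p * q = 37 * 89 = 3293.
Step 2: phi(n) = (p-1)(q-1) = 36 * 88 = 3168.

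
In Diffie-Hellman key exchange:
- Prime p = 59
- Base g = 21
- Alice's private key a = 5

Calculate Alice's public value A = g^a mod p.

Step 1: A = g^a mod p = 21^5 mod 59.
  21^1 mod 59 = 21
  21^2 mod 59 = (21 * 21) mod 59 = 28
  21^3 mod 59 = (28 * 21) mod 59 = 57
  21^4 mod 59 = (57 * 21) mod 59 = 17
  21^5 mod 59 = (17 * 21) mod 59 = 3
Result: A = 3.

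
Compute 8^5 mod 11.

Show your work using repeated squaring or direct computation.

Step 1: Compute 8^5 mod 11 step by step, reducing modulo 11 at each step.
  8^1 mod 11 = 8
  8^2 mod 11 = (8 * 8) mod 11 = 9
  8^3 mod 11 = (9 * 8) mod 11 = 6
  8^4 mod 11 = (6 * 8) mod 11 = 4
  8^5 mod 11 = (4 * 8) mod 11 = 10
Step 2: Result = 10.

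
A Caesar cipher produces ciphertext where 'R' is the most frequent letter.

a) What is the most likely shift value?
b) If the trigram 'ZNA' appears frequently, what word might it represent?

Step 1: In English, 'E' is the most frequent letter (12.7%).
Step 2: The most frequent ciphertext letter is 'R' (position 17).
Step 3: Shift = (17 - 4) mod 26 = 13.
Step 4: Decrypt 'ZNA' by shifting back 13:
  Z -> M
  N -> A
  A -> N
Step 5: 'ZNA' decrypts to 'MAN'.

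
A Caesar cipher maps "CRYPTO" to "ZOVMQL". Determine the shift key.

Step 1: Compare first letters: C (position 2) -> Z (position 25).
Step 2: Shift = (25 - 2) mod 26 = 23.
The shift value is 23.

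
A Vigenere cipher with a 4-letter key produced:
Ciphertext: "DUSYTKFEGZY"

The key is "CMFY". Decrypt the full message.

Step 1: Key 'CMFY' has length 4. Extended key: CMFYCMFYCMF
Step 2: Decrypt each position:
  D(3) - C(2) = 1 = B
  U(20) - M(12) = 8 = I
  S(18) - F(5) = 13 = N
  Y(24) - Y(24) = 0 = A
  T(19) - C(2) = 17 = R
  K(10) - M(12) = 24 = Y
  F(5) - F(5) = 0 = A
  E(4) - Y(24) = 6 = G
  G(6) - C(2) = 4 = E
  Z(25) - M(12) = 13 = N
  Y(24) - F(5) = 19 = T
Plaintext: BINARYAGENT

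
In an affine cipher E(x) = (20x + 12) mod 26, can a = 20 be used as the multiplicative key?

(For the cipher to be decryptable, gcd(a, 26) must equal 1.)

Step 1: Compute gcd(20, 26).
Step 2: gcd(20, 26) = 2.
Since gcd = 2 != 1, 20 shares a common factor with 26, so it cannot be used.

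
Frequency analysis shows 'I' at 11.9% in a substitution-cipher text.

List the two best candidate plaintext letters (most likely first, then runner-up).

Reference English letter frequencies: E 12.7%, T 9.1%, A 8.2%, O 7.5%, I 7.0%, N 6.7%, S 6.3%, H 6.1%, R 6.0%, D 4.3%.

Step 1: Observed frequency of 'I' is 11.9%.
Step 2: Compute distances to each reference frequency and sort:
  E (12.7%): difference = 0.8% <-- BEST
  T (9.1%): difference = 2.8% <-- RUNNER-UP
  A (8.2%): difference = 3.7%
  O (7.5%): difference = 4.4%
  I (7.0%): difference = 4.9%
Step 3: Most likely is 'E' (12.7%, diff 0.8%); second most likely is 'T' (9.1%, diff 2.8%).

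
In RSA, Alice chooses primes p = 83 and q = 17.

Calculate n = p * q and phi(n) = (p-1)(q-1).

Step 1: n = p * q = 83 * 17 = 1411.
Step 2: phi(n) = (p-1)(q-1) = 82 * 16 = 1312.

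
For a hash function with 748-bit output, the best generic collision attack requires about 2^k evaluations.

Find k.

Step 1: The hash has a 748-bit output.
Step 2: Collision resistance means it should be infeasible to find any x != y with h(x) = h(y).
By the birthday bound, a generic collision search succeeds after about sqrt(2^748) = 2^(748/2) = 2^374 evaluations.
Step 3: Security level = 374 bits.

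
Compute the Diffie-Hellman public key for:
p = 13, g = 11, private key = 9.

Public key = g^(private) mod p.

Step 1: A = g^a mod p = 11^9 mod 13.
  11^1 mod 13 = 11
  11^2 mod 13 = (11 * 11) mod 13 = 4
  11^3 mod 13 = (4 * 11) mod 13 = 5
  11^4 mod 13 = (5 * 11) mod 13 = 3
  11^5 mod 13 = (3 * 11) mod 13 = 7
  11^6 mod 13 = (7 * 11) mod 13 = 12
  11^7 mod 13 = (12 * 11) mod 13 = 2
  11^8 mod 13 = (2 * 11) mod 13 = 9
  11^9 mod 13 = (9 * 11) mod 13 = 8
Result: A = 8.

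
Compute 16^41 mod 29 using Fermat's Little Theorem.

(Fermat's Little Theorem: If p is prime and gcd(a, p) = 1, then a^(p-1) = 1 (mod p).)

Step 1: Since 29 is prime, by Fermat's Little Theorem: 16^28 = 1 (mod 29).
Step 2: Reduce exponent: 41 mod 28 = 13.
Step 3: So 16^41 = 16^13 (mod 29).
Step 4: 16^13 mod 29 = 20.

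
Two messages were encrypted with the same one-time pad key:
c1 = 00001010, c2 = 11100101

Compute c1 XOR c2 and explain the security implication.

Step 1: c1 XOR c2 = (m1 XOR k) XOR (m2 XOR k).
Step 2: By XOR associativity/commutativity: = m1 XOR m2 XOR k XOR k = m1 XOR m2.
Step 3: 00001010 XOR 11100101 = 11101111 = 239.
Step 4: The key cancels out! An attacker learns m1 XOR m2 = 239, revealing the relationship between plaintexts.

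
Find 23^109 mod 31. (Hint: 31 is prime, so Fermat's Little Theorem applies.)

Step 1: Since 31 is prime, by Fermat's Little Theorem: 23^30 = 1 (mod 31).
Step 2: Reduce exponent: 109 mod 30 = 19.
Step 3: So 23^109 = 23^19 (mod 31).
Step 4: 23^19 mod 31 = 27.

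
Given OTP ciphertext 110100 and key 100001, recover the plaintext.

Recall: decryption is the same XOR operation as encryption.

Step 1: XOR ciphertext with key:
  Ciphertext: 110100
  Key:        100001
  XOR:        010101
Step 2: Plaintext = 010101 = 21 in decimal.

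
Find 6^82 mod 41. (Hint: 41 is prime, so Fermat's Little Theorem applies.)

Step 1: Since 41 is prime, by Fermat's Little Theorem: 6^40 = 1 (mod 41).
Step 2: Reduce exponent: 82 mod 40 = 2.
Step 3: So 6^82 = 6^2 (mod 41).
Step 4: 6^2 mod 41 = 36.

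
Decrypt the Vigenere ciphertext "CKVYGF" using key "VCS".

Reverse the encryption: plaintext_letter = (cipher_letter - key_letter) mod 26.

Step 1: Extend key: VCSVCS
Step 2: Decrypt each letter (c - k) mod 26:
  C(2) - V(21) = (2-21) mod 26 = 7 = H
  K(10) - C(2) = (10-2) mod 26 = 8 = I
  V(21) - S(18) = (21-18) mod 26 = 3 = D
  Y(24) - V(21) = (24-21) mod 26 = 3 = D
  G(6) - C(2) = (6-2) mod 26 = 4 = E
  F(5) - S(18) = (5-18) mod 26 = 13 = N
Plaintext: HIDDEN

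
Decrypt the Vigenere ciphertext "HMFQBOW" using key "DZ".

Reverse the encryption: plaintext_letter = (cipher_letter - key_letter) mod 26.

Step 1: Extend key: DZDZDZD
Step 2: Decrypt each letter (c - k) mod 26:
  H(7) - D(3) = (7-3) mod 26 = 4 = E
  M(12) - Z(25) = (12-25) mod 26 = 13 = N
  F(5) - D(3) = (5-3) mod 26 = 2 = C
  Q(16) - Z(25) = (16-25) mod 26 = 17 = R
  B(1) - D(3) = (1-3) mod 26 = 24 = Y
  O(14) - Z(25) = (14-25) mod 26 = 15 = P
  W(22) - D(3) = (22-3) mod 26 = 19 = T
Plaintext: ENCRYPT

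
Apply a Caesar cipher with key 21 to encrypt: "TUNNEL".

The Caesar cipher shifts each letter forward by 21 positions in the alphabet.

Step 1: For each letter, shift forward by 21 positions (mod 26).
  T (position 19) -> position (19+21) mod 26 = 14 -> O
  U (position 20) -> position (20+21) mod 26 = 15 -> P
  N (position 13) -> position (13+21) mod 26 = 8 -> I
  N (position 13) -> position (13+21) mod 26 = 8 -> I
  E (position 4) -> position (4+21) mod 26 = 25 -> Z
  L (position 11) -> position (11+21) mod 26 = 6 -> G
Result: OPIIZG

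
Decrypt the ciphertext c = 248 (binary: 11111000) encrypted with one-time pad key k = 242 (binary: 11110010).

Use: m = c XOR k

Step 1: XOR ciphertext with key:
  Ciphertext: 11111000
  Key:        11110010
  XOR:        00001010
Step 2: Plaintext = 00001010 = 10 in decimal.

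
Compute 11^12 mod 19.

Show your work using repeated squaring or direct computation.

Step 1: Compute 11^12 mod 19 step by step, reducing modulo 19 at each step.
  11^1 mod 19 = 11
  11^2 mod 19 = (11 * 11) mod 19 = 7
  11^3 mod 19 = (7 * 11) mod 19 = 1
  11^4 mod 19 = (1 * 11) mod 19 = 11
  11^5 mod 19 = (11 * 11) mod 19 = 7
  11^6 mod 19 = (7 * 11) mod 19 = 1
  11^7 mod 19 = (1 * 11) mod 19 = 11
  11^8 mod 19 = (11 * 11) mod 19 = 7
  11^9 mod 19 = (7 * 11) mod 19 = 1
  11^10 mod 19 = (1 * 11) mod 19 = 11
  11^11 mod 19 = (11 * 11) mod 19 = 7
  11^12 mod 19 = (7 * 11) mod 19 = 1
Step 2: Result = 1.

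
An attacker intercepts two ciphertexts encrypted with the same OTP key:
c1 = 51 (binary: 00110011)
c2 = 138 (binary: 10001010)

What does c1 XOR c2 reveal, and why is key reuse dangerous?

Step 1: c1 XOR c2 = (m1 XOR k) XOR (m2 XOR k).
Step 2: By XOR associativity/commutativity: = m1 XOR m2 XOR k XOR k = m1 XOR m2.
Step 3: 00110011 XOR 10001010 = 10111001 = 185.
Step 4: The key cancels out! An attacker learns m1 XOR m2 = 185, revealing the relationship between plaintexts.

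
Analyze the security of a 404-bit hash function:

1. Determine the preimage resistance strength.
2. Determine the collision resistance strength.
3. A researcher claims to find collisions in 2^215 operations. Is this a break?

Step 1: Preimage resistance requires brute-force of 2^404 operations.
Step 2: Collision resistance (birthday bound) = 2^(404/2) = 2^202.
Step 3: The claimed attack costs 2^215 operations.
Step 4: Since 2^215 >= 2^202, the claimed attack is no faster than the generic birthday attack, so this does not break collision resistance.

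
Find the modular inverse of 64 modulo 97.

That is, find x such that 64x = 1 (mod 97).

Step 1: We need x such that 64 * x = 1 (mod 97).
Step 2: Using the extended Euclidean algorithm or trial:
  64 * 47 = 3008 = 31 * 97 + 1.
Step 3: Since 3008 mod 97 = 1, the inverse is x = 47.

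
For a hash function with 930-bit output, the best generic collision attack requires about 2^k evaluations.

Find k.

Step 1: The hash has a 930-bit output.
Step 2: Collision resistance means it should be infeasible to find any x != y with h(x) = h(y).
By the birthday bound, a generic collision search succeeds after about sqrt(2^930) = 2^(930/2) = 2^465 evaluations.
Step 3: Security level = 465 bits.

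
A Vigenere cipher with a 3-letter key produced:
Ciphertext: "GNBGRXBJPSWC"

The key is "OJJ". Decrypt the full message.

Step 1: Key 'OJJ' has length 3. Extended key: OJJOJJOJJOJJ
Step 2: Decrypt each position:
  G(6) - O(14) = 18 = S
  N(13) - J(9) = 4 = E
  B(1) - J(9) = 18 = S
  G(6) - O(14) = 18 = S
  R(17) - J(9) = 8 = I
  X(23) - J(9) = 14 = O
  B(1) - O(14) = 13 = N
  J(9) - J(9) = 0 = A
  P(15) - J(9) = 6 = G
  S(18) - O(14) = 4 = E
  W(22) - J(9) = 13 = N
  C(2) - J(9) = 19 = T
Plaintext: SESSIONAGENT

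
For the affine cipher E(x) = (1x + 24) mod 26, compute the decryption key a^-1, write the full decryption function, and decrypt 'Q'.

Step 1: Find a^-1, the modular inverse of 1 mod 26.
Step 2: We need 1 * a^-1 = 1 (mod 26).
Step 3: 1 * 1 = 1 = 0 * 26 + 1, so a^-1 = 1.
Step 4: D(y) = 1(y - 24) mod 26.
Step 5: Apply to 'Q' (y = 16): D(16) = 1 * (16 - 24) mod 26 = 1 * -8 mod 26 = 18 -> 'S'.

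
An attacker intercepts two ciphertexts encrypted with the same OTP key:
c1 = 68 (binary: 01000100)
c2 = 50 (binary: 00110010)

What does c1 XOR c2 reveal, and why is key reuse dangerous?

Step 1: c1 XOR c2 = (m1 XOR k) XOR (m2 XOR k).
Step 2: By XOR associativity/commutativity: = m1 XOR m2 XOR k XOR k = m1 XOR m2.
Step 3: 01000100 XOR 00110010 = 01110110 = 118.
Step 4: The key cancels out! An attacker learns m1 XOR m2 = 118, revealing the relationship between plaintexts.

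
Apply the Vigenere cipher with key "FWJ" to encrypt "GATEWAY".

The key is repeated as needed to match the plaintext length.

Step 1: Repeat key to match plaintext length:
  Plaintext: GATEWAY
  Key:       FWJFWJF
Step 2: Encrypt each letter:
  G(6) + F(5) = (6+5) mod 26 = 11 = L
  A(0) + W(22) = (0+22) mod 26 = 22 = W
  T(19) + J(9) = (19+9) mod 26 = 2 = C
  E(4) + F(5) = (4+5) mod 26 = 9 = J
  W(22) + W(22) = (22+22) mod 26 = 18 = S
  A(0) + J(9) = (0+9) mod 26 = 9 = J
  Y(24) + F(5) = (24+5) mod 26 = 3 = D
Ciphertext: LWCJSJD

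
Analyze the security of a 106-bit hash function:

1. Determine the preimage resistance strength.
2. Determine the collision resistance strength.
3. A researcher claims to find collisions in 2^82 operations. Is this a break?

Step 1: Preimage resistance requires brute-force of 2^106 operations.
Step 2: Collision resistance (birthday bound) = 2^(106/2) = 2^53.
Step 3: The claimed attack costs 2^82 operations.
Step 4: Since 2^82 >= 2^53, the claimed attack is no faster than the generic birthday attack, so this does not break collision resistance.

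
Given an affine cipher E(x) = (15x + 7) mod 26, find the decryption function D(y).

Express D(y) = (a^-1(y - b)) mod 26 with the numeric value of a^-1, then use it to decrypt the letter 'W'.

Step 1: Find a^-1, the modular inverse of 15 mod 26.
Step 2: We need 15 * a^-1 = 1 (mod 26).
Step 3: 15 * 7 = 105 = 4 * 26 + 1, so a^-1 = 7.
Step 4: D(y) = 7(y - 7) mod 26.
Step 5: Apply to 'W' (y = 22): D(22) = 7 * (22 - 7) mod 26 = 7 * 15 mod 26 = 1 -> 'B'.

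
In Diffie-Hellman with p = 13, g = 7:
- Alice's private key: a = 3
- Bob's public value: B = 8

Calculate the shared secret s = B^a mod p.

Step 1: s = B^a mod p = 8^3 mod 13.
  8^1 mod 13 = 8
  8^2 mod 13 = (8 * 8) mod 13 = 12
  8^3 mod 13 = (12 * 8) mod 13 = 5
Result: shared secret = 5.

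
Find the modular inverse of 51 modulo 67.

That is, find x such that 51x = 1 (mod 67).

Step 1: We need x such that 51 * x = 1 (mod 67).
Step 2: Using the extended Euclidean algorithm or trial:
  51 * 46 = 2346 = 35 * 67 + 1.
Step 3: Since 2346 mod 67 = 1, the inverse is x = 46.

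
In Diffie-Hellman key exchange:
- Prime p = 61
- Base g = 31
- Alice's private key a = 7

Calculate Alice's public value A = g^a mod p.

Step 1: A = g^a mod p = 31^7 mod 61.
  31^1 mod 61 = 31
  31^2 mod 61 = (31 * 31) mod 61 = 46
  31^3 mod 61 = (46 * 31) mod 61 = 23
  31^4 mod 61 = (23 * 31) mod 61 = 42
  31^5 mod 61 = (42 * 31) mod 61 = 21
  31^6 mod 61 = (21 * 31) mod 61 = 41
  31^7 mod 61 = (41 * 31) mod 61 = 51
Result: A = 51.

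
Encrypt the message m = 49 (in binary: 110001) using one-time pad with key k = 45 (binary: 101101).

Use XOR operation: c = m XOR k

Step 1: Write out the XOR operation bit by bit:
  Message: 110001
  Key:     101101
  XOR:     011100
Step 2: Convert to decimal: 011100 = 28.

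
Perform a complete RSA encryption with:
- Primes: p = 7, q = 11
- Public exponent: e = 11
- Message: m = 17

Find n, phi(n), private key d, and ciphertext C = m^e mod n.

Step 1: n = 7 * 11 = 77.
Step 2: phi(n) = (7-1)(11-1) = 6 * 10 = 60.
Step 3: Find d = 11^(-1) mod 60 = 11.
  Verify: 11 * 11 = 121 = 1 (mod 60).
Step 4: C = 17^11 mod 77 = 61.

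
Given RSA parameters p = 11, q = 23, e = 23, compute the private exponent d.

Step 1: n = 11 * 23 = 253.
Step 2: phi(n) = 10 * 22 = 220.
Step 3: Find d such that 23 * d = 1 (mod 220).
Step 4: d = 23^(-1) mod 220 = 67.
Verification: 23 * 67 = 1541 = 7 * 220 + 1.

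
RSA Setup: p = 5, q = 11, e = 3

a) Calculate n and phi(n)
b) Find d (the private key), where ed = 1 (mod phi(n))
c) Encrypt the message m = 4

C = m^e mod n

Step 1: n = 5 * 11 = 55.
Step 2: phi(n) = (5-1)(11-1) = 4 * 10 = 40.
Step 3: Find d = 3^(-1) mod 40 = 27.
  Verify: 3 * 27 = 81 = 1 (mod 40).
Step 4: C = 4^3 mod 55 = 9.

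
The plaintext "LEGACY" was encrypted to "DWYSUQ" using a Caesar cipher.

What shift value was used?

Step 1: Compare first letters: L (position 11) -> D (position 3).
Step 2: Shift = (3 - 11) mod 26 = 18.
The shift value is 18.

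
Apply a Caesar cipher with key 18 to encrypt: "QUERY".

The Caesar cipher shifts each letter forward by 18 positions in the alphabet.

Step 1: For each letter, shift forward by 18 positions (mod 26).
  Q (position 16) -> position (16+18) mod 26 = 8 -> I
  U (position 20) -> position (20+18) mod 26 = 12 -> M
  E (position 4) -> position (4+18) mod 26 = 22 -> W
  R (position 17) -> position (17+18) mod 26 = 9 -> J
  Y (position 24) -> position (24+18) mod 26 = 16 -> Q
Result: IMWJQ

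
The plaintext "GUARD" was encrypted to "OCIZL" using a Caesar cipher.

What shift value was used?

Step 1: Compare first letters: G (position 6) -> O (position 14).
Step 2: Shift = (14 - 6) mod 26 = 8.
The shift value is 8.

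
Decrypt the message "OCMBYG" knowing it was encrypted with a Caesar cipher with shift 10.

Step 1: Reverse the shift by subtracting 10 from each letter position.
  O (position 14) -> position (14-10) mod 26 = 4 -> E
  C (position 2) -> position (2-10) mod 26 = 18 -> S
  M (position 12) -> position (12-10) mod 26 = 2 -> C
  B (position 1) -> position (1-10) mod 26 = 17 -> R
  Y (position 24) -> position (24-10) mod 26 = 14 -> O
  G (position 6) -> position (6-10) mod 26 = 22 -> W
Decrypted message: ESCROW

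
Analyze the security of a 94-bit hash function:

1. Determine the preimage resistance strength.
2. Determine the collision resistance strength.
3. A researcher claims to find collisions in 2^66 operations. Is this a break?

Step 1: Preimage resistance requires brute-force of 2^94 operations.
Step 2: Collision resistance (birthday bound) = 2^(94/2) = 2^47.
Step 3: The claimed attack costs 2^66 operations.
Step 4: Since 2^66 >= 2^47, the claimed attack is no faster than the generic birthday attack, so this does not break collision resistance.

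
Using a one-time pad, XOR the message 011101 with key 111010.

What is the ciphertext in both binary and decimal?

Step 1: Write out the XOR operation bit by bit:
  Message: 011101
  Key:     111010
  XOR:     100111
Step 2: Convert to decimal: 100111 = 39.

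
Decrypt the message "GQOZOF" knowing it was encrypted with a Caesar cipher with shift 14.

Step 1: Reverse the shift by subtracting 14 from each letter position.
  G (position 6) -> position (6-14) mod 26 = 18 -> S
  Q (position 16) -> position (16-14) mod 26 = 2 -> C
  O (position 14) -> position (14-14) mod 26 = 0 -> A
  Z (position 25) -> position (25-14) mod 26 = 11 -> L
  O (position 14) -> position (14-14) mod 26 = 0 -> A
  F (position 5) -> position (5-14) mod 26 = 17 -> R
Decrypted message: SCALAR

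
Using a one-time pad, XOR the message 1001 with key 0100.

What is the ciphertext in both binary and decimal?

Step 1: Write out the XOR operation bit by bit:
  Message: 1001
  Key:     0100
  XOR:     1101
Step 2: Convert to decimal: 1101 = 13.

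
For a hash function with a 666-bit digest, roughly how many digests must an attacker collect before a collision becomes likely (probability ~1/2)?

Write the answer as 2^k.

Step 1: The birthday paradox gives collision probability ~50% after sqrt(2^n) = 2^(n/2) hashes.
Step 2: For 666-bit output: 2^(666/2) = 2^333.
Step 3: Approximately 2^333 hash computations needed.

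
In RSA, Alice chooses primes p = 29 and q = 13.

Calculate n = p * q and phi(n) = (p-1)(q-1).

Step 1: n = p * q = 29 * 13 = 377.
Step 2: phi(n) = (p-1)(q-1) = 28 * 12 = 336.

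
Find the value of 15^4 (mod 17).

Step 1: Compute 15^4 mod 17 step by step, reducing modulo 17 at each step.
  15^1 mod 17 = 15
  15^2 mod 17 = (15 * 15) mod 17 = 4
  15^3 mod 17 = (4 * 15) mod 17 = 9
  15^4 mod 17 = (9 * 15) mod 17 = 16
Step 2: Result = 16.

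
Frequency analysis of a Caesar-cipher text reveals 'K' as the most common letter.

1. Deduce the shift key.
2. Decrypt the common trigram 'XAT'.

Step 1: In English, 'E' is the most frequent letter (12.7%).
Step 2: The most frequent ciphertext letter is 'K' (position 10).
Step 3: Shift = (10 - 4) mod 26 = 6.
Step 4: Decrypt 'XAT' by shifting back 6:
  X -> R
  A -> U
  T -> N
Step 5: 'XAT' decrypts to 'RUN'.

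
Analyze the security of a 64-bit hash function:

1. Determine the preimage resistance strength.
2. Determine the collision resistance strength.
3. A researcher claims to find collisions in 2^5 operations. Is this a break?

Step 1: Preimage resistance requires brute-force of 2^64 operations.
Step 2: Collision resistance (birthday bound) = 2^(64/2) = 2^32.
Step 3: The claimed attack costs 2^5 operations.
Step 4: Since 2^5 < 2^32, the claimed attack beats the generic birthday bound, so collision resistance is broken.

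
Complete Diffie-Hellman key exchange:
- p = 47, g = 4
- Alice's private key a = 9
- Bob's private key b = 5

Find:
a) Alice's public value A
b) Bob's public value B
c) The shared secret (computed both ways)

Step 1: A = g^a mod p = 4^9 mod 47 = 25.
Step 2: B = g^b mod p = 4^5 mod 47 = 37.
Step 3: Alice computes s = B^a mod p = 37^9 mod 47 = 12.
Step 4: Bob computes s = A^b mod p = 25^5 mod 47 = 12.
Both sides agree: shared secret = 12.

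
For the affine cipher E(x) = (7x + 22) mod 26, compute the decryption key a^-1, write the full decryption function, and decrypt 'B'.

Step 1: Find a^-1, the modular inverse of 7 mod 26.
Step 2: We need 7 * a^-1 = 1 (mod 26).
Step 3: 7 * 15 = 105 = 4 * 26 + 1, so a^-1 = 15.
Step 4: D(y) = 15(y - 22) mod 26.
Step 5: Apply to 'B' (y = 1): D(1) = 15 * (1 - 22) mod 26 = 15 * -21 mod 26 = 23 -> 'X'.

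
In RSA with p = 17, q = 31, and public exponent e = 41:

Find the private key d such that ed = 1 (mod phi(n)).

Step 1: n = 17 * 31 = 527.
Step 2: phi(n) = 16 * 30 = 480.
Step 3: Find d such that 41 * d = 1 (mod 480).
Step 4: d = 41^(-1) mod 480 = 281.
Verification: 41 * 281 = 11521 = 24 * 480 + 1.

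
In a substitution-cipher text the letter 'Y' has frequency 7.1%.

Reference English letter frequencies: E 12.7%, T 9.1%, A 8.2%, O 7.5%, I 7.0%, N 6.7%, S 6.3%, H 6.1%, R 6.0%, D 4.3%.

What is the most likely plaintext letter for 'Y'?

Step 1: The observed frequency is 7.1%.
Step 2: Compare with English frequencies:
  E: 12.7% (difference: 5.6%)
  T: 9.1% (difference: 2.0%)
  A: 8.2% (difference: 1.1%)
  O: 7.5% (difference: 0.4%)
  I: 7.0% (difference: 0.1%) <-- closest
  N: 6.7% (difference: 0.4%)
  S: 6.3% (difference: 0.8%)
  H: 6.1% (difference: 1.0%)
  R: 6.0% (difference: 1.1%)
  D: 4.3% (difference: 2.8%)
Step 3: 'Y' most likely represents 'I' (frequency 7.0%).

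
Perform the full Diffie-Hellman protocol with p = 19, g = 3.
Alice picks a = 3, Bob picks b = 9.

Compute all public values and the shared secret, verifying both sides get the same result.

Step 1: A = g^a mod p = 3^3 mod 19 = 8.
Step 2: B = g^b mod p = 3^9 mod 19 = 18.
Step 3: Alice computes s = B^a mod p = 18^3 mod 19 = 18.
Step 4: Bob computes s = A^b mod p = 8^9 mod 19 = 18.
Both sides agree: shared secret = 18.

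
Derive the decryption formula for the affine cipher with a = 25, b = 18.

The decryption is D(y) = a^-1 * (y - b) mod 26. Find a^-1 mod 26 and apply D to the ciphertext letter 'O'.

Step 1: Find a^-1, the modular inverse of 25 mod 26.
Step 2: We need 25 * a^-1 = 1 (mod 26).
Step 3: 25 * 25 = 625 = 24 * 26 + 1, so a^-1 = 25.
Step 4: D(y) = 25(y - 18) mod 26.
Step 5: Apply to 'O' (y = 14): D(14) = 25 * (14 - 18) mod 26 = 25 * -4 mod 26 = 4 -> 'E'.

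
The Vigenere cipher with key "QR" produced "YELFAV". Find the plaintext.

Step 1: Extend key: QRQRQR
Step 2: Decrypt each letter (c - k) mod 26:
  Y(24) - Q(16) = (24-16) mod 26 = 8 = I
  E(4) - R(17) = (4-17) mod 26 = 13 = N
  L(11) - Q(16) = (11-16) mod 26 = 21 = V
  F(5) - R(17) = (5-17) mod 26 = 14 = O
  A(0) - Q(16) = (0-16) mod 26 = 10 = K
  V(21) - R(17) = (21-17) mod 26 = 4 = E
Plaintext: INVOKE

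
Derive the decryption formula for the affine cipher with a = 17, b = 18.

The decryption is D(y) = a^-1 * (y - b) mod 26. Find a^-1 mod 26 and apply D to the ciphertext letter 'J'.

Step 1: Find a^-1, the modular inverse of 17 mod 26.
Step 2: We need 17 * a^-1 = 1 (mod 26).
Step 3: 17 * 23 = 391 = 15 * 26 + 1, so a^-1 = 23.
Step 4: D(y) = 23(y - 18) mod 26.
Step 5: Apply to 'J' (y = 9): D(9) = 23 * (9 - 18) mod 26 = 23 * -9 mod 26 = 1 -> 'B'.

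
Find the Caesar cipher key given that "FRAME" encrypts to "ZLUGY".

Step 1: Compare first letters: F (position 5) -> Z (position 25).
Step 2: Shift = (25 - 5) mod 26 = 20.
The shift value is 20.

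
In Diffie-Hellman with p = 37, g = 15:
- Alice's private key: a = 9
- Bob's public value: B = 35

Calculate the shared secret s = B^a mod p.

Step 1: s = B^a mod p = 35^9 mod 37.
  35^1 mod 37 = 35
  35^2 mod 37 = (35 * 35) mod 37 = 4
  35^3 mod 37 = (4 * 35) mod 37 = 29
  35^4 mod 37 = (29 * 35) mod 37 = 16
  35^5 mod 37 = (16 * 35) mod 37 = 5
  35^6 mod 37 = (5 * 35) mod 37 = 27
  35^7 mod 37 = (27 * 35) mod 37 = 20
  35^8 mod 37 = (20 * 35) mod 37 = 34
  35^9 mod 37 = (34 * 35) mod 37 = 6
Result: shared secret = 6.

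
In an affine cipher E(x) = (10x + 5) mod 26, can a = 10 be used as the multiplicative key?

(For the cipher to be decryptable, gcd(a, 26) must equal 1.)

Step 1: Compute gcd(10, 26).
Step 2: gcd(10, 26) = 2.
Since gcd = 2 != 1, 10 shares a common factor with 26, so it cannot be used.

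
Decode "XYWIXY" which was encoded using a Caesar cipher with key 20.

Step 1: Reverse the shift by subtracting 20 from each letter position.
  X (position 23) -> position (23-20) mod 26 = 3 -> D
  Y (position 24) -> position (24-20) mod 26 = 4 -> E
  W (position 22) -> position (22-20) mod 26 = 2 -> C
  I (position 8) -> position (8-20) mod 26 = 14 -> O
  X (position 23) -> position (23-20) mod 26 = 3 -> D
  Y (position 24) -> position (24-20) mod 26 = 4 -> E
Decrypted message: DECODE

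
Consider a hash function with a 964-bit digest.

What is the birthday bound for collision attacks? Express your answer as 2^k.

Step 1: The birthday paradox gives collision probability ~50% after sqrt(2^n) = 2^(n/2) hashes.
Step 2: For 964-bit output: 2^(964/2) = 2^482.
Step 3: Approximately 2^482 hash computations needed.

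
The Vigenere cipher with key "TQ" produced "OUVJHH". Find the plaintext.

Step 1: Extend key: TQTQTQ
Step 2: Decrypt each letter (c - k) mod 26:
  O(14) - T(19) = (14-19) mod 26 = 21 = V
  U(20) - Q(16) = (20-16) mod 26 = 4 = E
  V(21) - T(19) = (21-19) mod 26 = 2 = C
  J(9) - Q(16) = (9-16) mod 26 = 19 = T
  H(7) - T(19) = (7-19) mod 26 = 14 = O
  H(7) - Q(16) = (7-16) mod 26 = 17 = R
Plaintext: VECTOR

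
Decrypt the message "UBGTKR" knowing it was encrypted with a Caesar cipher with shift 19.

Step 1: Reverse the shift by subtracting 19 from each letter position.
  U (position 20) -> position (20-19) mod 26 = 1 -> B
  B (position 1) -> position (1-19) mod 26 = 8 -> I
  G (position 6) -> position (6-19) mod 26 = 13 -> N
  T (position 19) -> position (19-19) mod 26 = 0 -> A
  K (position 10) -> position (10-19) mod 26 = 17 -> R
  R (position 17) -> position (17-19) mod 26 = 24 -> Y
Decrypted message: BINARY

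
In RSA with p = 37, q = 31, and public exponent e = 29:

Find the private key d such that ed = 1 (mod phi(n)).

Step 1: n = 37 * 31 = 1147.
Step 2: phi(n) = 36 * 30 = 1080.
Step 3: Find d such that 29 * d = 1 (mod 1080).
Step 4: d = 29^(-1) mod 1080 = 149.
Verification: 29 * 149 = 4321 = 4 * 1080 + 1.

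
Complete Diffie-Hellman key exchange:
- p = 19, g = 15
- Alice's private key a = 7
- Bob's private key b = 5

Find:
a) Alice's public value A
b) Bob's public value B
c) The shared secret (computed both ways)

Step 1: A = g^a mod p = 15^7 mod 19 = 13.
Step 2: B = g^b mod p = 15^5 mod 19 = 2.
Step 3: Alice computes s = B^a mod p = 2^7 mod 19 = 14.
Step 4: Bob computes s = A^b mod p = 13^5 mod 19 = 14.
Both sides agree: shared secret = 14.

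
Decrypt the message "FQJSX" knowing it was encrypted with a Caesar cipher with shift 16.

Step 1: Reverse the shift by subtracting 16 from each letter position.
  F (position 5) -> position (5-16) mod 26 = 15 -> P
  Q (position 16) -> position (16-16) mod 26 = 0 -> A
  J (position 9) -> position (9-16) mod 26 = 19 -> T
  S (position 18) -> position (18-16) mod 26 = 2 -> C
  X (position 23) -> position (23-16) mod 26 = 7 -> H
Decrypted message: PATCH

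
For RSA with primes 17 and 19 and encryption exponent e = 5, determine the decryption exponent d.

Step 1: n = 17 * 19 = 323.
Step 2: phi(n) = 16 * 18 = 288.
Step 3: Find d such that 5 * d = 1 (mod 288).
Step 4: d = 5^(-1) mod 288 = 173.
Verification: 5 * 173 = 865 = 3 * 288 + 1.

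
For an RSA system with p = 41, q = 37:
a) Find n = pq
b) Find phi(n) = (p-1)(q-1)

Step 1: n = p * q = 41 * 37 = 1517.
Step 2: phi(n) = (p-1)(q-1) = 40 * 36 = 1440.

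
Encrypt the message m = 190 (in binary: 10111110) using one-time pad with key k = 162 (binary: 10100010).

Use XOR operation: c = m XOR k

Step 1: Write out the XOR operation bit by bit:
  Message: 10111110
  Key:     10100010
  XOR:     00011100
Step 2: Convert to decimal: 00011100 = 28.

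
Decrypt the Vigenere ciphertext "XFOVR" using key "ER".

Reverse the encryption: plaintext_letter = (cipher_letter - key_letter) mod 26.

Step 1: Extend key: ERERE
Step 2: Decrypt each letter (c - k) mod 26:
  X(23) - E(4) = (23-4) mod 26 = 19 = T
  F(5) - R(17) = (5-17) mod 26 = 14 = O
  O(14) - E(4) = (14-4) mod 26 = 10 = K
  V(21) - R(17) = (21-17) mod 26 = 4 = E
  R(17) - E(4) = (17-4) mod 26 = 13 = N
Plaintext: TOKEN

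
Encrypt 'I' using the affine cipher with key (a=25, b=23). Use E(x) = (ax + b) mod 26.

Step 1: Convert 'I' to number: x = 8.
Step 2: E(8) = (25 * 8 + 23) mod 26 = 223 mod 26 = 15.
Step 3: Convert 15 back to letter: P.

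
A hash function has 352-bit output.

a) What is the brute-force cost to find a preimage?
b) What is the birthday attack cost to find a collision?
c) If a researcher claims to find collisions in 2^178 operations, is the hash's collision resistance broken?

Step 1: Preimage resistance requires brute-force of 2^352 operations.
Step 2: Collision resistance (birthday bound) = 2^(352/2) = 2^176.
Step 3: The claimed attack costs 2^178 operations.
Step 4: Since 2^178 >= 2^176, the claimed attack is no faster than the generic birthday attack, so this does not break collision resistance.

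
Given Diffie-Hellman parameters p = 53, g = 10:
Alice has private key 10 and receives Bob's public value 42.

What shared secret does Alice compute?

Step 1: s = B^a mod p = 42^10 mod 53.
  42^1 mod 53 = 42
  42^2 mod 53 = (42 * 42) mod 53 = 15
  42^3 mod 53 = (15 * 42) mod 53 = 47
  42^4 mod 53 = (47 * 42) mod 53 = 13
  42^5 mod 53 = (13 * 42) mod 53 = 16
  42^6 mod 53 = (16 * 42) mod 53 = 36
  42^7 mod 53 = (36 * 42) mod 53 = 28
  42^8 mod 53 = (28 * 42) mod 53 = 10
  42^9 mod 53 = (10 * 42) mod 53 = 49
  42^10 mod 53 = (49 * 42) mod 53 = 44
Result: shared secret = 44.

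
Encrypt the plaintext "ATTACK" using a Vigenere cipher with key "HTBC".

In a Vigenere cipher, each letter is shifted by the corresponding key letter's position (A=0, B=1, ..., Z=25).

Step 1: Repeat key to match plaintext length:
  Plaintext: ATTACK
  Key:       HTBCHT
Step 2: Encrypt each letter:
  A(0) + H(7) = (0+7) mod 26 = 7 = H
  T(19) + T(19) = (19+19) mod 26 = 12 = M
  T(19) + B(1) = (19+1) mod 26 = 20 = U
  A(0) + C(2) = (0+2) mod 26 = 2 = C
  C(2) + H(7) = (2+7) mod 26 = 9 = J
  K(10) + T(19) = (10+19) mod 26 = 3 = D
Ciphertext: HMUCJD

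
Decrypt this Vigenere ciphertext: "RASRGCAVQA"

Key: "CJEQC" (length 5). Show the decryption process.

Step 1: Key 'CJEQC' has length 5. Extended key: CJEQCCJEQC
Step 2: Decrypt each position:
  R(17) - C(2) = 15 = P
  A(0) - J(9) = 17 = R
  S(18) - E(4) = 14 = O
  R(17) - Q(16) = 1 = B
  G(6) - C(2) = 4 = E
  C(2) - C(2) = 0 = A
  A(0) - J(9) = 17 = R
  V(21) - E(4) = 17 = R
  Q(16) - Q(16) = 0 = A
  A(0) - C(2) = 24 = Y
Plaintext: PROBEARRAY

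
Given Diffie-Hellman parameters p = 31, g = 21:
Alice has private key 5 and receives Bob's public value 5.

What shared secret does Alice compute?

Step 1: s = B^a mod p = 5^5 mod 31.
  5^1 mod 31 = 5
  5^2 mod 31 = (5 * 5) mod 31 = 25
  5^3 mod 31 = (25 * 5) mod 31 = 1
  5^4 mod 31 = (1 * 5) mod 31 = 5
  5^5 mod 31 = (5 * 5) mod 31 = 25
Result: shared secret = 25.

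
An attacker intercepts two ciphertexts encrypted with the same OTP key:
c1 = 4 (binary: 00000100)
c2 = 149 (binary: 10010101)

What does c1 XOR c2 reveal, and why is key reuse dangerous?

Step 1: c1 XOR c2 = (m1 XOR k) XOR (m2 XOR k).
Step 2: By XOR associativity/commutativity: = m1 XOR m2 XOR k XOR k = m1 XOR m2.
Step 3: 00000100 XOR 10010101 = 10010001 = 145.
Step 4: The key cancels out! An attacker learns m1 XOR m2 = 145, revealing the relationship between plaintexts.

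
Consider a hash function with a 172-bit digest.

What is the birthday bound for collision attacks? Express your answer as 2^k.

Step 1: The birthday paradox gives collision probability ~50% after sqrt(2^n) = 2^(n/2) hashes.
Step 2: For 172-bit output: 2^(172/2) = 2^86.
Step 3: Approximately 2^86 hash computations needed.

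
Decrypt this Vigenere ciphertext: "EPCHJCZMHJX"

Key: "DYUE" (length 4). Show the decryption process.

Step 1: Key 'DYUE' has length 4. Extended key: DYUEDYUEDYU
Step 2: Decrypt each position:
  E(4) - D(3) = 1 = B
  P(15) - Y(24) = 17 = R
  C(2) - U(20) = 8 = I
  H(7) - E(4) = 3 = D
  J(9) - D(3) = 6 = G
  C(2) - Y(24) = 4 = E
  Z(25) - U(20) = 5 = F
  M(12) - E(4) = 8 = I
  H(7) - D(3) = 4 = E
  J(9) - Y(24) = 11 = L
  X(23) - U(20) = 3 = D
Plaintext: BRIDGEFIELD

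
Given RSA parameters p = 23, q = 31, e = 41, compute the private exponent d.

Step 1: n = 23 * 31 = 713.
Step 2: phi(n) = 22 * 30 = 660.
Step 3: Find d such that 41 * d = 1 (mod 660).
Step 4: d = 41^(-1) mod 660 = 161.
Verification: 41 * 161 = 6601 = 10 * 660 + 1.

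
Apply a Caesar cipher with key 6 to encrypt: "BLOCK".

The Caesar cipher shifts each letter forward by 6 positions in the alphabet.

Step 1: For each letter, shift forward by 6 positions (mod 26).
  B (position 1) -> position (1+6) mod 26 = 7 -> H
  L (position 11) -> position (11+6) mod 26 = 17 -> R
  O (position 14) -> position (14+6) mod 26 = 20 -> U
  C (position 2) -> position (2+6) mod 26 = 8 -> I
  K (position 10) -> position (10+6) mod 26 = 16 -> Q
Result: HRUIQ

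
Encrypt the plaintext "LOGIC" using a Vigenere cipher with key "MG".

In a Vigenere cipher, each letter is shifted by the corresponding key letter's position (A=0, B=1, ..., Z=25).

Step 1: Repeat key to match plaintext length:
  Plaintext: LOGIC
  Key:       MGMGM
Step 2: Encrypt each letter:
  L(11) + M(12) = (11+12) mod 26 = 23 = X
  O(14) + G(6) = (14+6) mod 26 = 20 = U
  G(6) + M(12) = (6+12) mod 26 = 18 = S
  I(8) + G(6) = (8+6) mod 26 = 14 = O
  C(2) + M(12) = (2+12) mod 26 = 14 = O
Ciphertext: XUSOO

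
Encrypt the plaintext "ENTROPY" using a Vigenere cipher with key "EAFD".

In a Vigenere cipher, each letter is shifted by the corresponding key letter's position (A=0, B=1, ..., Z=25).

Step 1: Repeat key to match plaintext length:
  Plaintext: ENTROPY
  Key:       EAFDEAF
Step 2: Encrypt each letter:
  E(4) + E(4) = (4+4) mod 26 = 8 = I
  N(13) + A(0) = (13+0) mod 26 = 13 = N
  T(19) + F(5) = (19+5) mod 26 = 24 = Y
  R(17) + D(3) = (17+3) mod 26 = 20 = U
  O(14) + E(4) = (14+4) mod 26 = 18 = S
  P(15) + A(0) = (15+0) mod 26 = 15 = P
  Y(24) + F(5) = (24+5) mod 26 = 3 = D
Ciphertext: INYUSPD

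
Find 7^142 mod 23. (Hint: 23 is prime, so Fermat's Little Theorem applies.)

Step 1: Since 23 is prime, by Fermat's Little Theorem: 7^22 = 1 (mod 23).
Step 2: Reduce exponent: 142 mod 22 = 10.
Step 3: So 7^142 = 7^10 (mod 23).
Step 4: 7^10 mod 23 = 13.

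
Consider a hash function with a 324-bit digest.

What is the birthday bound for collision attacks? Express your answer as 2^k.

Step 1: The birthday paradox gives collision probability ~50% after sqrt(2^n) = 2^(n/2) hashes.
Step 2: For 324-bit output: 2^(324/2) = 2^162.
Step 3: Approximately 2^162 hash computations needed.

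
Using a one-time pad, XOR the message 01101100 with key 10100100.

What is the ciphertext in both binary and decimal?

Step 1: Write out the XOR operation bit by bit:
  Message: 01101100
  Key:     10100100
  XOR:     11001000
Step 2: Convert to decimal: 11001000 = 200.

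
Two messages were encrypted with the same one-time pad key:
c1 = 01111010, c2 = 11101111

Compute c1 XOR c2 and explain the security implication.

Step 1: c1 XOR c2 = (m1 XOR k) XOR (m2 XOR k).
Step 2: By XOR associativity/commutativity: = m1 XOR m2 XOR k XOR k = m1 XOR m2.
Step 3: 01111010 XOR 11101111 = 10010101 = 149.
Step 4: The key cancels out! An attacker learns m1 XOR m2 = 149, revealing the relationship between plaintexts.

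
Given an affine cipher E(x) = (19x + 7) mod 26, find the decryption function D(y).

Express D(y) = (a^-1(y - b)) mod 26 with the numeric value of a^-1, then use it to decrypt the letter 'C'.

Step 1: Find a^-1, the modular inverse of 19 mod 26.
Step 2: We need 19 * a^-1 = 1 (mod 26).
Step 3: 19 * 11 = 209 = 8 * 26 + 1, so a^-1 = 11.
Step 4: D(y) = 11(y - 7) mod 26.
Step 5: Apply to 'C' (y = 2): D(2) = 11 * (2 - 7) mod 26 = 11 * -5 mod 26 = 23 -> 'X'.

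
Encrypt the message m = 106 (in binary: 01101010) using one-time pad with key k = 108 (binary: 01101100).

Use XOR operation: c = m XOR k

Step 1: Write out the XOR operation bit by bit:
  Message: 01101010
  Key:     01101100
  XOR:     00000110
Step 2: Convert to decimal: 00000110 = 6.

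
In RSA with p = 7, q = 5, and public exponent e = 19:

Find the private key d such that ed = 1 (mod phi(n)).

Step 1: n = 7 * 5 = 35.
Step 2: phi(n) = 6 * 4 = 24.
Step 3: Find d such that 19 * d = 1 (mod 24).
Step 4: d = 19^(-1) mod 24 = 19.
Verification: 19 * 19 = 361 = 15 * 24 + 1.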